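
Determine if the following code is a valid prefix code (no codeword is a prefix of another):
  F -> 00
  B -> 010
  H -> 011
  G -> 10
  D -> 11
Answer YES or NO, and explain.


Checking each pair (does one codeword prefix another?):
  F='00' vs B='010': no prefix
  F='00' vs H='011': no prefix
  F='00' vs G='10': no prefix
  F='00' vs D='11': no prefix
  B='010' vs F='00': no prefix
  B='010' vs H='011': no prefix
  B='010' vs G='10': no prefix
  B='010' vs D='11': no prefix
  H='011' vs F='00': no prefix
  H='011' vs B='010': no prefix
  H='011' vs G='10': no prefix
  H='011' vs D='11': no prefix
  G='10' vs F='00': no prefix
  G='10' vs B='010': no prefix
  G='10' vs H='011': no prefix
  G='10' vs D='11': no prefix
  D='11' vs F='00': no prefix
  D='11' vs B='010': no prefix
  D='11' vs H='011': no prefix
  D='11' vs G='10': no prefix
No violation found over all pairs.

YES -- this is a valid prefix code. No codeword is a prefix of any other codeword.


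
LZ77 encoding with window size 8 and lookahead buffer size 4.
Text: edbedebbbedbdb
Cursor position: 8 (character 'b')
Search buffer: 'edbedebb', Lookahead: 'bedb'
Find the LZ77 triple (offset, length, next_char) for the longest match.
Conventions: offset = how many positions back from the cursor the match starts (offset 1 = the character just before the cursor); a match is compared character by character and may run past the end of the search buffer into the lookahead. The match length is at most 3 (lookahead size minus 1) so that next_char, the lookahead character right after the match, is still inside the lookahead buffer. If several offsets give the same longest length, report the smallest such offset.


Try each offset into the search buffer:
  offset=1 (pos 7, char 'b'): match length 1
  offset=2 (pos 6, char 'b'): match length 1
  offset=3 (pos 5, char 'e'): match length 0
  offset=4 (pos 4, char 'd'): match length 0
  offset=5 (pos 3, char 'e'): match length 0
  offset=6 (pos 2, char 'b'): match length 3
  offset=7 (pos 1, char 'd'): match length 0
  offset=8 (pos 0, char 'e'): match length 0
Longest match has length 3 at offset 6.
next_char = character at position 8 + 3 = 11 -> 'b'

Best match: offset=6, length=3 (matching 'bed' starting at position 2)
LZ77 triple: (6, 3, 'b')


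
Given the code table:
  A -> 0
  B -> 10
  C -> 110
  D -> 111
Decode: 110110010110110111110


Decoding:
110 -> C
110 -> C
0 -> A
10 -> B
110 -> C
110 -> C
111 -> D
110 -> C


Result: CCABCCDC


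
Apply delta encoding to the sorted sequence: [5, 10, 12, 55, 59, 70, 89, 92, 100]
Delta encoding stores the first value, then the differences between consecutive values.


First value: 5
Deltas:
  10 - 5 = 5
  12 - 10 = 2
  55 - 12 = 43
  59 - 55 = 4
  70 - 59 = 11
  89 - 70 = 19
  92 - 89 = 3
  100 - 92 = 8


Delta encoded: [5, 5, 2, 43, 4, 11, 19, 3, 8]


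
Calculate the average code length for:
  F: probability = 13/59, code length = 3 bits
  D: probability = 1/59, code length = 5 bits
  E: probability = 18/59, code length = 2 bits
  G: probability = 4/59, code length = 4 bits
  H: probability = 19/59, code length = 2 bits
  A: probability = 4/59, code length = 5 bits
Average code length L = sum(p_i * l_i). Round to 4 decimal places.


Weighted contributions p_i * l_i:
  F: (13/59) * 3 = 39/59
  D: (1/59) * 5 = 5/59
  E: (18/59) * 2 = 36/59
  G: (4/59) * 4 = 16/59
  H: (19/59) * 2 = 38/59
  A: (4/59) * 5 = 20/59
Sum = (39 + 5 + 36 + 16 + 38 + 20)/59 = 154/59

L = 154/59 = 2.6102 bits/symbol


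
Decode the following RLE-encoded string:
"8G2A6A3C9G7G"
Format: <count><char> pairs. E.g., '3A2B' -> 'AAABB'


Expanding each <count><char> pair:
  8G -> 'GGGGGGGG'
  2A -> 'AA'
  6A -> 'AAAAAA'
  3C -> 'CCC'
  9G -> 'GGGGGGGGG'
  7G -> 'GGGGGGG'

Decoded = GGGGGGGGAAAAAAAACCCGGGGGGGGGGGGGGGG


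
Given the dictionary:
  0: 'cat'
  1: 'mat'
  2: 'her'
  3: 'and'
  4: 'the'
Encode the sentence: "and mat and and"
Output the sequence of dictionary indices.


Look up each word in the dictionary:
  'and' -> 3
  'mat' -> 1
  'and' -> 3
  'and' -> 3

Encoded: [3, 1, 3, 3]


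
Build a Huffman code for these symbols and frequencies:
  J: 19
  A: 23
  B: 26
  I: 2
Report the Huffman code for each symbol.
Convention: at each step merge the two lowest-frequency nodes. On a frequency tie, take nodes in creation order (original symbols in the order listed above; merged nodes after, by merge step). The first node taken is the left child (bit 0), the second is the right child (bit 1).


Huffman tree construction:
Step 1: Merge I(2) + J(19) = 21
Step 2: Merge (I+J)(21) + A(23) = 44
Step 3: Merge B(26) + ((I+J)+A)(44) = 70
Read each symbol's code off the tree from the root (left child = 0, right child = 1).

Codes:
  J: 101 (length 3)
  A: 11 (length 2)
  B: 0 (length 1)
  I: 100 (length 3)
Average code length: 135/70 = 1.9286 bits/symbol


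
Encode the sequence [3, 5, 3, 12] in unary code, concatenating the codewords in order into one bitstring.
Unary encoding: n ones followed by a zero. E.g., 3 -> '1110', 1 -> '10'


Encode each number as n ones followed by a terminating 0:
  3 -> 1110 (4 bits)
  5 -> 111110 (6 bits)
  3 -> 1110 (4 bits)
  12 -> 1111111111110 (13 bits)
Total length = 4 + 6 + 4 + 13 = 27 bits.

Unary([3, 5, 3, 12]) = 111011111011101111111111110 (27 bits)


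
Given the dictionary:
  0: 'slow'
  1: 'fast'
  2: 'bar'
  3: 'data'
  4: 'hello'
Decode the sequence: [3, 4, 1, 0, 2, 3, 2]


Look up each index in the dictionary:
  3 -> 'data'
  4 -> 'hello'
  1 -> 'fast'
  0 -> 'slow'
  2 -> 'bar'
  3 -> 'data'
  2 -> 'bar'

Decoded: "data hello fast slow bar data bar"


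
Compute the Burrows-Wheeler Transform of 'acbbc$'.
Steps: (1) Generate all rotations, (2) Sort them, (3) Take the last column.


Rotations (sorted):
  0: $acbbc -> last char: c
  1: acbbc$ -> last char: $
  2: bbc$ac -> last char: c
  3: bc$acb -> last char: b
  4: c$acbb -> last char: b
  5: cbbc$a -> last char: a


BWT = c$cbba


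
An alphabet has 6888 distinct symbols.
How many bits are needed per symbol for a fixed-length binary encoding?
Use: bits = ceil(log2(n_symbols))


log2(6888) = 12.7499
Bracket: 2^12 = 4096 < 6888 <= 2^13 = 8192
So ceil(log2(6888)) = 13

bits = ceil(log2(6888)) = ceil(12.7499) = 13 bits


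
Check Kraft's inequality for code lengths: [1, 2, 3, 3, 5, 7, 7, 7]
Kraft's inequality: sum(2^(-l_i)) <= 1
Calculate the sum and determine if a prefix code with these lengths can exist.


Sum = 2^(-1) + 2^(-2) + 2^(-3) + 2^(-3) + 2^(-5) + 2^(-7) + 2^(-7) + 2^(-7)
    = 0.5 + 0.25 + 0.125 + 0.125 + 0.03125 + 0.0078125 + 0.0078125 + 0.0078125
    = 135/128 = 1.0546875
Since 1.0546875 > 1, Kraft's inequality is NOT satisfied.
A prefix code with these lengths CANNOT exist.

Kraft sum = 1.0546875. Not satisfied.


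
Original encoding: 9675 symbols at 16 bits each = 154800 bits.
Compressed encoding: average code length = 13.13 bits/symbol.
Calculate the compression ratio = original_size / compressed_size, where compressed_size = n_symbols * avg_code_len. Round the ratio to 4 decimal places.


original_size = n_symbols * orig_bits = 9675 * 16 = 154800 bits
compressed_size = n_symbols * avg_code_len = 9675 * 13.13 = 127032.75 bits
ratio = original_size / compressed_size = 154800 / 127032.75 = 1.2186

Compression ratio = 1.2186


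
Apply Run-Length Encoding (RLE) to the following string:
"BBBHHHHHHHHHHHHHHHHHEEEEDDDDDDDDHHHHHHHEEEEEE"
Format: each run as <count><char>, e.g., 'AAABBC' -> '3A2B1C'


Scanning runs left to right:
  i=0: run of 'B' x 3 -> '3B'
  i=3: run of 'H' x 17 -> '17H'
  i=20: run of 'E' x 4 -> '4E'
  i=24: run of 'D' x 8 -> '8D'
  i=32: run of 'H' x 7 -> '7H'
  i=39: run of 'E' x 6 -> '6E'

RLE = 3B17H4E8D7H6E


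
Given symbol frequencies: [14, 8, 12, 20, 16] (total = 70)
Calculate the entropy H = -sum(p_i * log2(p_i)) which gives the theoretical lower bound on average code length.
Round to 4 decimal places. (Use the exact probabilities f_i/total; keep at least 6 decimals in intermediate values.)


Per-symbol terms -p_i * log2(p_i) with p_i = f_i/70:
  p = 14/70 = 0.200000: log2(p) = -2.321928, -p*log2(p) = 0.464386
  p = 8/70 = 0.114286: log2(p) = -3.129283, -p*log2(p) = 0.357632
  p = 12/70 = 0.171429: log2(p) = -2.544321, -p*log2(p) = 0.436169
  p = 20/70 = 0.285714: log2(p) = -1.807355, -p*log2(p) = 0.516387
  p = 16/70 = 0.228571: log2(p) = -2.129283, -p*log2(p) = 0.486693
H = 0.464386 + 0.357632 + 0.436169 + 0.516387 + 0.486693 = 2.261267

H = 2.2613 bits/symbol


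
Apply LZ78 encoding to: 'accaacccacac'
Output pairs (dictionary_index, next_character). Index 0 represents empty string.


LZ78 encoding steps:
Dictionary: {0: ''}
Step 1: w='' (idx 0), next='a' -> output (0, 'a'), add 'a' as idx 1
Step 2: w='' (idx 0), next='c' -> output (0, 'c'), add 'c' as idx 2
Step 3: w='c' (idx 2), next='a' -> output (2, 'a'), add 'ca' as idx 3
Step 4: w='a' (idx 1), next='c' -> output (1, 'c'), add 'ac' as idx 4
Step 5: w='c' (idx 2), next='c' -> output (2, 'c'), add 'cc' as idx 5
Step 6: w='ac' (idx 4), next='a' -> output (4, 'a'), add 'aca' as idx 6
Step 7: w='c' (idx 2), end of input -> output (2, '')


Encoded: [(0, 'a'), (0, 'c'), (2, 'a'), (1, 'c'), (2, 'c'), (4, 'a'), (2, '')]


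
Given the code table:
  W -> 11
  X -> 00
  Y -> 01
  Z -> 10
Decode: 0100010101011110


Decoding:
01 -> Y
00 -> X
01 -> Y
01 -> Y
01 -> Y
01 -> Y
11 -> W
10 -> Z


Result: YXYYYYWZ


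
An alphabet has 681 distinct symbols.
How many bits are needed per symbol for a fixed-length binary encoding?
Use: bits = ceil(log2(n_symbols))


log2(681) = 9.4115
Bracket: 2^9 = 512 < 681 <= 2^10 = 1024
So ceil(log2(681)) = 10

bits = ceil(log2(681)) = ceil(9.4115) = 10 bits


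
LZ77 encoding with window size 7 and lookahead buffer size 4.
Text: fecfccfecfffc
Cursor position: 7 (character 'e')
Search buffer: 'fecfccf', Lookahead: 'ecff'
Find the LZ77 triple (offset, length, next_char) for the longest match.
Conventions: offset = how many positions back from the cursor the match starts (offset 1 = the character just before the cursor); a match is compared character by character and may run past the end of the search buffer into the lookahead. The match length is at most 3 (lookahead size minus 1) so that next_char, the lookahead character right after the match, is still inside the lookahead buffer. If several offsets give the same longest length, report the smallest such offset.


Try each offset into the search buffer:
  offset=1 (pos 6, char 'f'): match length 0
  offset=2 (pos 5, char 'c'): match length 0
  offset=3 (pos 4, char 'c'): match length 0
  offset=4 (pos 3, char 'f'): match length 0
  offset=5 (pos 2, char 'c'): match length 0
  offset=6 (pos 1, char 'e'): match length 3
  offset=7 (pos 0, char 'f'): match length 0
Longest match has length 3 at offset 6.
next_char = character at position 7 + 3 = 10 -> 'f'

Best match: offset=6, length=3 (matching 'ecf' starting at position 1)
LZ77 triple: (6, 3, 'f')


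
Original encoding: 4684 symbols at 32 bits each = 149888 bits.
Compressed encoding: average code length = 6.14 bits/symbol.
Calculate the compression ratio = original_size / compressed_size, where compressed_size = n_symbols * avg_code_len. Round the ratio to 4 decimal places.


original_size = n_symbols * orig_bits = 4684 * 32 = 149888 bits
compressed_size = n_symbols * avg_code_len = 4684 * 6.14 = 28759.76 bits
ratio = original_size / compressed_size = 149888 / 28759.76 = 5.2117

Compression ratio = 5.2117


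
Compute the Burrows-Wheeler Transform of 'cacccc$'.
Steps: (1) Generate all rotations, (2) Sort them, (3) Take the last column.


Rotations (sorted):
  0: $cacccc -> last char: c
  1: acccc$c -> last char: c
  2: c$caccc -> last char: c
  3: cacccc$ -> last char: $
  4: cc$cacc -> last char: c
  5: ccc$cac -> last char: c
  6: cccc$ca -> last char: a


BWT = ccc$cca


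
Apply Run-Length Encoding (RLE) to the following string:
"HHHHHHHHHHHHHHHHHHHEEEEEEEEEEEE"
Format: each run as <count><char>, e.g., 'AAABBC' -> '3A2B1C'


Scanning runs left to right:
  i=0: run of 'H' x 19 -> '19H'
  i=19: run of 'E' x 12 -> '12E'

RLE = 19H12E


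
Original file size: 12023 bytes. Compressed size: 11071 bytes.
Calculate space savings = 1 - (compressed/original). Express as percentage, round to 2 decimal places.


ratio = compressed/original = 11071/12023 = 0.920818
savings = 1 - ratio = 1 - 0.920818 = 0.079182
as a percentage: 0.079182 * 100 = 7.92%

Space savings = 1 - 11071/12023 = 7.92%


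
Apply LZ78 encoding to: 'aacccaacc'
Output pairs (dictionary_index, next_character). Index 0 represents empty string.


LZ78 encoding steps:
Dictionary: {0: ''}
Step 1: w='' (idx 0), next='a' -> output (0, 'a'), add 'a' as idx 1
Step 2: w='a' (idx 1), next='c' -> output (1, 'c'), add 'ac' as idx 2
Step 3: w='' (idx 0), next='c' -> output (0, 'c'), add 'c' as idx 3
Step 4: w='c' (idx 3), next='a' -> output (3, 'a'), add 'ca' as idx 4
Step 5: w='ac' (idx 2), next='c' -> output (2, 'c'), add 'acc' as idx 5


Encoded: [(0, 'a'), (1, 'c'), (0, 'c'), (3, 'a'), (2, 'c')]


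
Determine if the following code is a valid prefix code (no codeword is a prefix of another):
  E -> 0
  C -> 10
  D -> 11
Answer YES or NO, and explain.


Checking each pair (does one codeword prefix another?):
  E='0' vs C='10': no prefix
  E='0' vs D='11': no prefix
  C='10' vs E='0': no prefix
  C='10' vs D='11': no prefix
  D='11' vs E='0': no prefix
  D='11' vs C='10': no prefix
No violation found over all pairs.

YES -- this is a valid prefix code. No codeword is a prefix of any other codeword.


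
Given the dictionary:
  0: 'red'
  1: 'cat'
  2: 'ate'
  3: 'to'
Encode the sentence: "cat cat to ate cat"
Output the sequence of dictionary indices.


Look up each word in the dictionary:
  'cat' -> 1
  'cat' -> 1
  'to' -> 3
  'ate' -> 2
  'cat' -> 1

Encoded: [1, 1, 3, 2, 1]


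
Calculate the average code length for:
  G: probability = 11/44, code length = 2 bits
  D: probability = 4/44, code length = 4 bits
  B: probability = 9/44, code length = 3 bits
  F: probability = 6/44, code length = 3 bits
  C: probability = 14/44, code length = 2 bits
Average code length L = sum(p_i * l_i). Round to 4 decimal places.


Weighted contributions p_i * l_i:
  G: (11/44) * 2 = 22/44
  D: (4/44) * 4 = 16/44
  B: (9/44) * 3 = 27/44
  F: (6/44) * 3 = 18/44
  C: (14/44) * 2 = 28/44
Sum = (22 + 16 + 27 + 18 + 28)/44 = 111/44

L = 111/44 = 2.5227 bits/symbol


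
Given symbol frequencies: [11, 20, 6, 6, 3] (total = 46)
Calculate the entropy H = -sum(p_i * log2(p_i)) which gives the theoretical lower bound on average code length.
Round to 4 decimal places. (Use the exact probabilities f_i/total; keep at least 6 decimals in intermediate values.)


Per-symbol terms -p_i * log2(p_i) with p_i = f_i/46:
  p = 11/46 = 0.239130: log2(p) = -2.064130, -p*log2(p) = 0.493596
  p = 20/46 = 0.434783: log2(p) = -1.201634, -p*log2(p) = 0.522450
  p = 6/46 = 0.130435: log2(p) = -2.938599, -p*log2(p) = 0.383296
  p = 6/46 = 0.130435: log2(p) = -2.938599, -p*log2(p) = 0.383296
  p = 3/46 = 0.065217: log2(p) = -3.938599, -p*log2(p) = 0.256865
H = 0.493596 + 0.522450 + 0.383296 + 0.383296 + 0.256865 = 2.039503

H = 2.0395 bits/symbol


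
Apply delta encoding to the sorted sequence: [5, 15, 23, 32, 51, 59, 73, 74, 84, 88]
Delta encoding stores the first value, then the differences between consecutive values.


First value: 5
Deltas:
  15 - 5 = 10
  23 - 15 = 8
  32 - 23 = 9
  51 - 32 = 19
  59 - 51 = 8
  73 - 59 = 14
  74 - 73 = 1
  84 - 74 = 10
  88 - 84 = 4


Delta encoded: [5, 10, 8, 9, 19, 8, 14, 1, 10, 4]


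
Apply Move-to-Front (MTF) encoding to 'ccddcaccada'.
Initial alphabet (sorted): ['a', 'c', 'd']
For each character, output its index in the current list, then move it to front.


MTF encoding:
'c': index 1 in ['a', 'c', 'd'] -> ['c', 'a', 'd']
'c': index 0 in ['c', 'a', 'd'] -> ['c', 'a', 'd']
'd': index 2 in ['c', 'a', 'd'] -> ['d', 'c', 'a']
'd': index 0 in ['d', 'c', 'a'] -> ['d', 'c', 'a']
'c': index 1 in ['d', 'c', 'a'] -> ['c', 'd', 'a']
'a': index 2 in ['c', 'd', 'a'] -> ['a', 'c', 'd']
'c': index 1 in ['a', 'c', 'd'] -> ['c', 'a', 'd']
'c': index 0 in ['c', 'a', 'd'] -> ['c', 'a', 'd']
'a': index 1 in ['c', 'a', 'd'] -> ['a', 'c', 'd']
'd': index 2 in ['a', 'c', 'd'] -> ['d', 'a', 'c']
'a': index 1 in ['d', 'a', 'c'] -> ['a', 'd', 'c']


Output: [1, 0, 2, 0, 1, 2, 1, 0, 1, 2, 1]


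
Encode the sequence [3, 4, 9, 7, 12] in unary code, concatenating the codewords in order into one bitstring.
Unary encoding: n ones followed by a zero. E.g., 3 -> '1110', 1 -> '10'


Encode each number as n ones followed by a terminating 0:
  3 -> 1110 (4 bits)
  4 -> 11110 (5 bits)
  9 -> 1111111110 (10 bits)
  7 -> 11111110 (8 bits)
  12 -> 1111111111110 (13 bits)
Total length = 4 + 5 + 10 + 8 + 13 = 40 bits.

Unary([3, 4, 9, 7, 12]) = 1110111101111111110111111101111111111110 (40 bits)


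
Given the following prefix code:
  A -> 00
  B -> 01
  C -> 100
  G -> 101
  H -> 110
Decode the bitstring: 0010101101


Decoding step by step:
Bits 00 -> A
Bits 101 -> G
Bits 01 -> B
Bits 101 -> G


Decoded message: AGBG


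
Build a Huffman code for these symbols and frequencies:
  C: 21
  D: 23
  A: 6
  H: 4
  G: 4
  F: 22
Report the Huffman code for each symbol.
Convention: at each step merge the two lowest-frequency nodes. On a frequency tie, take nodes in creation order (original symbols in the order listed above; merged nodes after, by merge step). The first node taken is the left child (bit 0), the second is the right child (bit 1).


Huffman tree construction:
Step 1: Merge H(4) + G(4) = 8
Step 2: Merge A(6) + (H+G)(8) = 14
Step 3: Merge (A+(H+G))(14) + C(21) = 35
Step 4: Merge F(22) + D(23) = 45
Step 5: Merge ((A+(H+G))+C)(35) + (F+D)(45) = 80
Read each symbol's code off the tree from the root (left child = 0, right child = 1).

Codes:
  C: 01 (length 2)
  D: 11 (length 2)
  A: 000 (length 3)
  H: 0010 (length 4)
  G: 0011 (length 4)
  F: 10 (length 2)
Average code length: 182/80 = 2.2750 bits/symbol


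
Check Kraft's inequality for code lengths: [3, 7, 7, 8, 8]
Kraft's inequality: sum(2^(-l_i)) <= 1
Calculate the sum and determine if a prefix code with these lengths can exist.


Sum = 2^(-3) + 2^(-7) + 2^(-7) + 2^(-8) + 2^(-8)
    = 0.125 + 0.0078125 + 0.0078125 + 0.00390625 + 0.00390625
    = 38/256 = 0.1484375
Since 0.1484375 <= 1, Kraft's inequality IS satisfied.
A prefix code with these lengths CAN exist.

Kraft sum = 0.1484375. Satisfied.


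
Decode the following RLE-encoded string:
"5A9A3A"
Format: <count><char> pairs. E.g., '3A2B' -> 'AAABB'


Expanding each <count><char> pair:
  5A -> 'AAAAA'
  9A -> 'AAAAAAAAA'
  3A -> 'AAA'

Decoded = AAAAAAAAAAAAAAAAA


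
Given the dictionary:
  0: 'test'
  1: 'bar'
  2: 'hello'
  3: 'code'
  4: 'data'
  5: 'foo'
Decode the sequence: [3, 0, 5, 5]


Look up each index in the dictionary:
  3 -> 'code'
  0 -> 'test'
  5 -> 'foo'
  5 -> 'foo'

Decoded: "code test foo foo"


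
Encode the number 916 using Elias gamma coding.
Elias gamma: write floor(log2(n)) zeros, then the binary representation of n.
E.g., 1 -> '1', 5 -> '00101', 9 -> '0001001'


num_bits = floor(log2(916)) + 1 = 10
leading_zeros = num_bits - 1 = 9
binary(916) = 1110010100

Elias gamma(916) = '000000000' + '1110010100' = 0000000001110010100 (19 bits)


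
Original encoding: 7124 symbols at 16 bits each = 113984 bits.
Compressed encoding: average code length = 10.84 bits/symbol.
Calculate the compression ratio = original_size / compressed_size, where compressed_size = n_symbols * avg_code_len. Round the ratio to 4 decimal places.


original_size = n_symbols * orig_bits = 7124 * 16 = 113984 bits
compressed_size = n_symbols * avg_code_len = 7124 * 10.84 = 77224.16 bits
ratio = original_size / compressed_size = 113984 / 77224.16 = 1.476

Compression ratio = 1.476


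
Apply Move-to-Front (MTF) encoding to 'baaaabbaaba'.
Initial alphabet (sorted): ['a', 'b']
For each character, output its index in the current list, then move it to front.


MTF encoding:
'b': index 1 in ['a', 'b'] -> ['b', 'a']
'a': index 1 in ['b', 'a'] -> ['a', 'b']
'a': index 0 in ['a', 'b'] -> ['a', 'b']
'a': index 0 in ['a', 'b'] -> ['a', 'b']
'a': index 0 in ['a', 'b'] -> ['a', 'b']
'b': index 1 in ['a', 'b'] -> ['b', 'a']
'b': index 0 in ['b', 'a'] -> ['b', 'a']
'a': index 1 in ['b', 'a'] -> ['a', 'b']
'a': index 0 in ['a', 'b'] -> ['a', 'b']
'b': index 1 in ['a', 'b'] -> ['b', 'a']
'a': index 1 in ['b', 'a'] -> ['a', 'b']


Output: [1, 1, 0, 0, 0, 1, 0, 1, 0, 1, 1]


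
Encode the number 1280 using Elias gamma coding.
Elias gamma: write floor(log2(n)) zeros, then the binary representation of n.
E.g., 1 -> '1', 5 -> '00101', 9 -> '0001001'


num_bits = floor(log2(1280)) + 1 = 11
leading_zeros = num_bits - 1 = 10
binary(1280) = 10100000000

Elias gamma(1280) = '0000000000' + '10100000000' = 000000000010100000000 (21 bits)


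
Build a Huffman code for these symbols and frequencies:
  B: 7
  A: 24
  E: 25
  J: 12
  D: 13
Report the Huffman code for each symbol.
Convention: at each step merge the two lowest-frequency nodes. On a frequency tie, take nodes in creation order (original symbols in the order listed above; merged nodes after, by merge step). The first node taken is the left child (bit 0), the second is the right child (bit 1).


Huffman tree construction:
Step 1: Merge B(7) + J(12) = 19
Step 2: Merge D(13) + (B+J)(19) = 32
Step 3: Merge A(24) + E(25) = 49
Step 4: Merge (D+(B+J))(32) + (A+E)(49) = 81
Read each symbol's code off the tree from the root (left child = 0, right child = 1).

Codes:
  B: 010 (length 3)
  A: 10 (length 2)
  E: 11 (length 2)
  J: 011 (length 3)
  D: 00 (length 2)
Average code length: 181/81 = 2.2346 bits/symbol


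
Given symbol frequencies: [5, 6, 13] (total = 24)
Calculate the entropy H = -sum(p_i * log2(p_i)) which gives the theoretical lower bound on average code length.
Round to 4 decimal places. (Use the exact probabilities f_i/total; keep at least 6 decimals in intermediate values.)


Per-symbol terms -p_i * log2(p_i) with p_i = f_i/24:
  p = 5/24 = 0.208333: log2(p) = -2.263034, -p*log2(p) = 0.471466
  p = 6/24 = 0.250000: log2(p) = -2.000000, -p*log2(p) = 0.500000
  p = 13/24 = 0.541667: log2(p) = -0.884523, -p*log2(p) = 0.479117
H = 0.471466 + 0.500000 + 0.479117 = 1.450583

H = 1.4506 bits/symbol


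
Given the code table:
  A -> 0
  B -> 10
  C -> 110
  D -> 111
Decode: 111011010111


Decoding:
111 -> D
0 -> A
110 -> C
10 -> B
111 -> D


Result: DACBD


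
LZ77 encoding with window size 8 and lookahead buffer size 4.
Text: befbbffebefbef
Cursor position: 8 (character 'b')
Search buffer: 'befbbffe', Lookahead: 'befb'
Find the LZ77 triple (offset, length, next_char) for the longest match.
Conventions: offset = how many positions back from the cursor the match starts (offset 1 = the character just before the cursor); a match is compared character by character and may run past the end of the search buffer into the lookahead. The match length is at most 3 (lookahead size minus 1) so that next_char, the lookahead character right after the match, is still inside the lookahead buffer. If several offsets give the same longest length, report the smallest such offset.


Try each offset into the search buffer:
  offset=1 (pos 7, char 'e'): match length 0
  offset=2 (pos 6, char 'f'): match length 0
  offset=3 (pos 5, char 'f'): match length 0
  offset=4 (pos 4, char 'b'): match length 1
  offset=5 (pos 3, char 'b'): match length 1
  offset=6 (pos 2, char 'f'): match length 0
  offset=7 (pos 1, char 'e'): match length 0
  offset=8 (pos 0, char 'b'): match length 3
Longest match has length 3 at offset 8.
next_char = character at position 8 + 3 = 11 -> 'b'

Best match: offset=8, length=3 (matching 'bef' starting at position 0)
LZ77 triple: (8, 3, 'b')


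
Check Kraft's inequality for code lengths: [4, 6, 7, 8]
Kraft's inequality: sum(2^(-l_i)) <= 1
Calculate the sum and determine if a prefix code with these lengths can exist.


Sum = 2^(-4) + 2^(-6) + 2^(-7) + 2^(-8)
    = 0.0625 + 0.015625 + 0.0078125 + 0.00390625
    = 23/256 = 0.08984375
Since 0.08984375 <= 1, Kraft's inequality IS satisfied.
A prefix code with these lengths CAN exist.

Kraft sum = 0.08984375. Satisfied.


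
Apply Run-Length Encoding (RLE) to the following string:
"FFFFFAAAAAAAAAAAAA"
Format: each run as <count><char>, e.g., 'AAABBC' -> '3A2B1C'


Scanning runs left to right:
  i=0: run of 'F' x 5 -> '5F'
  i=5: run of 'A' x 13 -> '13A'

RLE = 5F13A


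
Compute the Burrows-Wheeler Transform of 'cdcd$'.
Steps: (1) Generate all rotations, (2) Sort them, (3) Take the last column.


Rotations (sorted):
  0: $cdcd -> last char: d
  1: cd$cd -> last char: d
  2: cdcd$ -> last char: $
  3: d$cdc -> last char: c
  4: dcd$c -> last char: c


BWT = dd$cc


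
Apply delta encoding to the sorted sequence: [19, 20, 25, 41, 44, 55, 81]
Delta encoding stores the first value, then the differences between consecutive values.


First value: 19
Deltas:
  20 - 19 = 1
  25 - 20 = 5
  41 - 25 = 16
  44 - 41 = 3
  55 - 44 = 11
  81 - 55 = 26


Delta encoded: [19, 1, 5, 16, 3, 11, 26]


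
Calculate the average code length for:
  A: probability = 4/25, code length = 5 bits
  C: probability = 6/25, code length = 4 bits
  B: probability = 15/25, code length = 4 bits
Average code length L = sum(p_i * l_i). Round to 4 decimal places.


Weighted contributions p_i * l_i:
  A: (4/25) * 5 = 20/25
  C: (6/25) * 4 = 24/25
  B: (15/25) * 4 = 60/25
Sum = (20 + 24 + 60)/25 = 104/25

L = 104/25 = 4.1600 bits/symbol


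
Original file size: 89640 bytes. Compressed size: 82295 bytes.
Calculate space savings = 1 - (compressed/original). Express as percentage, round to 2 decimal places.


ratio = compressed/original = 82295/89640 = 0.918061
savings = 1 - ratio = 1 - 0.918061 = 0.081939
as a percentage: 0.081939 * 100 = 8.19%

Space savings = 1 - 82295/89640 = 8.19%


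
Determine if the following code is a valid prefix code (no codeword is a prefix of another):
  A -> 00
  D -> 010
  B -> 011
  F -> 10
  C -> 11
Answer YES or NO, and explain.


Checking each pair (does one codeword prefix another?):
  A='00' vs D='010': no prefix
  A='00' vs B='011': no prefix
  A='00' vs F='10': no prefix
  A='00' vs C='11': no prefix
  D='010' vs A='00': no prefix
  D='010' vs B='011': no prefix
  D='010' vs F='10': no prefix
  D='010' vs C='11': no prefix
  B='011' vs A='00': no prefix
  B='011' vs D='010': no prefix
  B='011' vs F='10': no prefix
  B='011' vs C='11': no prefix
  F='10' vs A='00': no prefix
  F='10' vs D='010': no prefix
  F='10' vs B='011': no prefix
  F='10' vs C='11': no prefix
  C='11' vs A='00': no prefix
  C='11' vs D='010': no prefix
  C='11' vs B='011': no prefix
  C='11' vs F='10': no prefix
No violation found over all pairs.

YES -- this is a valid prefix code. No codeword is a prefix of any other codeword.


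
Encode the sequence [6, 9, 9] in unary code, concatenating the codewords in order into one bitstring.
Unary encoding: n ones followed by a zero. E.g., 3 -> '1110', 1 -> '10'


Encode each number as n ones followed by a terminating 0:
  6 -> 1111110 (7 bits)
  9 -> 1111111110 (10 bits)
  9 -> 1111111110 (10 bits)
Total length = 7 + 10 + 10 = 27 bits.

Unary([6, 9, 9]) = 111111011111111101111111110 (27 bits)


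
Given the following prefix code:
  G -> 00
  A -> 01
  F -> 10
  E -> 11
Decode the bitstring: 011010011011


Decoding step by step:
Bits 01 -> A
Bits 10 -> F
Bits 10 -> F
Bits 01 -> A
Bits 10 -> F
Bits 11 -> E


Decoded message: AFFAFE


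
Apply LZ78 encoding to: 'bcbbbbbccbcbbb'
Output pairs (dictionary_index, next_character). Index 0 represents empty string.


LZ78 encoding steps:
Dictionary: {0: ''}
Step 1: w='' (idx 0), next='b' -> output (0, 'b'), add 'b' as idx 1
Step 2: w='' (idx 0), next='c' -> output (0, 'c'), add 'c' as idx 2
Step 3: w='b' (idx 1), next='b' -> output (1, 'b'), add 'bb' as idx 3
Step 4: w='bb' (idx 3), next='b' -> output (3, 'b'), add 'bbb' as idx 4
Step 5: w='c' (idx 2), next='c' -> output (2, 'c'), add 'cc' as idx 5
Step 6: w='b' (idx 1), next='c' -> output (1, 'c'), add 'bc' as idx 6
Step 7: w='bbb' (idx 4), end of input -> output (4, '')


Encoded: [(0, 'b'), (0, 'c'), (1, 'b'), (3, 'b'), (2, 'c'), (1, 'c'), (4, '')]


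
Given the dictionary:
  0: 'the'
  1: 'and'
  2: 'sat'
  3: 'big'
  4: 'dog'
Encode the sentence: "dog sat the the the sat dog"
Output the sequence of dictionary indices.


Look up each word in the dictionary:
  'dog' -> 4
  'sat' -> 2
  'the' -> 0
  'the' -> 0
  'the' -> 0
  'sat' -> 2
  'dog' -> 4

Encoded: [4, 2, 0, 0, 0, 2, 4]


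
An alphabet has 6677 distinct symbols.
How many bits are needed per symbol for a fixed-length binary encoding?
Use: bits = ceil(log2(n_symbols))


log2(6677) = 12.705
Bracket: 2^12 = 4096 < 6677 <= 2^13 = 8192
So ceil(log2(6677)) = 13

bits = ceil(log2(6677)) = ceil(12.705) = 13 bits


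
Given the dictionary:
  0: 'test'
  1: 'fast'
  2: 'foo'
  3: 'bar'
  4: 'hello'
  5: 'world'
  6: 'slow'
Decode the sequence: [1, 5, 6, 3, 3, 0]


Look up each index in the dictionary:
  1 -> 'fast'
  5 -> 'world'
  6 -> 'slow'
  3 -> 'bar'
  3 -> 'bar'
  0 -> 'test'

Decoded: "fast world slow bar bar test"


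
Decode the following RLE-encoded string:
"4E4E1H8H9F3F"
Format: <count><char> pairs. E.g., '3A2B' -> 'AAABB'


Expanding each <count><char> pair:
  4E -> 'EEEE'
  4E -> 'EEEE'
  1H -> 'H'
  8H -> 'HHHHHHHH'
  9F -> 'FFFFFFFFF'
  3F -> 'FFF'

Decoded = EEEEEEEEHHHHHHHHHFFFFFFFFFFFF


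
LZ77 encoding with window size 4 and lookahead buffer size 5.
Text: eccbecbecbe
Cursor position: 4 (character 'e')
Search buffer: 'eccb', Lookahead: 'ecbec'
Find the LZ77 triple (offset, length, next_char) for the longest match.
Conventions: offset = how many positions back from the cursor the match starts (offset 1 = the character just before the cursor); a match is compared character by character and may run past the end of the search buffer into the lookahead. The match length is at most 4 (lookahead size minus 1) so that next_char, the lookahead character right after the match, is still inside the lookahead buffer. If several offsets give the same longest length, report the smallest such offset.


Try each offset into the search buffer:
  offset=1 (pos 3, char 'b'): match length 0
  offset=2 (pos 2, char 'c'): match length 0
  offset=3 (pos 1, char 'c'): match length 0
  offset=4 (pos 0, char 'e'): match length 2
Longest match has length 2 at offset 4.
next_char = character at position 4 + 2 = 6 -> 'b'

Best match: offset=4, length=2 (matching 'ec' starting at position 0)
LZ77 triple: (4, 2, 'b')


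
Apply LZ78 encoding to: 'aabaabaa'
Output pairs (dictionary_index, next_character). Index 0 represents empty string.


LZ78 encoding steps:
Dictionary: {0: ''}
Step 1: w='' (idx 0), next='a' -> output (0, 'a'), add 'a' as idx 1
Step 2: w='a' (idx 1), next='b' -> output (1, 'b'), add 'ab' as idx 2
Step 3: w='a' (idx 1), next='a' -> output (1, 'a'), add 'aa' as idx 3
Step 4: w='' (idx 0), next='b' -> output (0, 'b'), add 'b' as idx 4
Step 5: w='aa' (idx 3), end of input -> output (3, '')


Encoded: [(0, 'a'), (1, 'b'), (1, 'a'), (0, 'b'), (3, '')]


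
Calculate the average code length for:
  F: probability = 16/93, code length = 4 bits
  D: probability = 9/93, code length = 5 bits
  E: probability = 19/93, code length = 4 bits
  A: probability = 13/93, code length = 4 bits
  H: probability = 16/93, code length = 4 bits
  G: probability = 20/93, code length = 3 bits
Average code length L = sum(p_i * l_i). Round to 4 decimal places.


Weighted contributions p_i * l_i:
  F: (16/93) * 4 = 64/93
  D: (9/93) * 5 = 45/93
  E: (19/93) * 4 = 76/93
  A: (13/93) * 4 = 52/93
  H: (16/93) * 4 = 64/93
  G: (20/93) * 3 = 60/93
Sum = (64 + 45 + 76 + 52 + 64 + 60)/93 = 361/93

L = 361/93 = 3.8817 bits/symbol


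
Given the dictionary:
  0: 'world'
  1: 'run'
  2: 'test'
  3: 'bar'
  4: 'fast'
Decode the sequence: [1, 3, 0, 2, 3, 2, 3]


Look up each index in the dictionary:
  1 -> 'run'
  3 -> 'bar'
  0 -> 'world'
  2 -> 'test'
  3 -> 'bar'
  2 -> 'test'
  3 -> 'bar'

Decoded: "run bar world test bar test bar"


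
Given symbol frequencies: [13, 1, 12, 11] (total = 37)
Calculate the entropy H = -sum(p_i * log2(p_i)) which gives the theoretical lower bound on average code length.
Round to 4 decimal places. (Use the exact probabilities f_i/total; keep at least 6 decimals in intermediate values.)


Per-symbol terms -p_i * log2(p_i) with p_i = f_i/37:
  p = 13/37 = 0.351351: log2(p) = -1.509014, -p*log2(p) = 0.530194
  p = 1/37 = 0.027027: log2(p) = -5.209453, -p*log2(p) = 0.140796
  p = 12/37 = 0.324324: log2(p) = -1.624491, -p*log2(p) = 0.526862
  p = 11/37 = 0.297297: log2(p) = -1.750022, -p*log2(p) = 0.520277
H = 0.530194 + 0.140796 + 0.526862 + 0.520277 = 1.718129

H = 1.7181 bits/symbol


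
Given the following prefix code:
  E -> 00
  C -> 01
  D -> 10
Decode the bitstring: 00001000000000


Decoding step by step:
Bits 00 -> E
Bits 00 -> E
Bits 10 -> D
Bits 00 -> E
Bits 00 -> E
Bits 00 -> E
Bits 00 -> E


Decoded message: EEDEEEE


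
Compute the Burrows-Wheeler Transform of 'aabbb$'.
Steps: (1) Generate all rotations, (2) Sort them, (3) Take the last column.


Rotations (sorted):
  0: $aabbb -> last char: b
  1: aabbb$ -> last char: $
  2: abbb$a -> last char: a
  3: b$aabb -> last char: b
  4: bb$aab -> last char: b
  5: bbb$aa -> last char: a


BWT = b$abba


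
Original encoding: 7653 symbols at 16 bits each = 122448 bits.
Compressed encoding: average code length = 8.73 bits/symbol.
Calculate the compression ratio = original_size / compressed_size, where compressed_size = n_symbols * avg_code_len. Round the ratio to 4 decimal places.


original_size = n_symbols * orig_bits = 7653 * 16 = 122448 bits
compressed_size = n_symbols * avg_code_len = 7653 * 8.73 = 66810.69 bits
ratio = original_size / compressed_size = 122448 / 66810.69 = 1.8328

Compression ratio = 1.8328


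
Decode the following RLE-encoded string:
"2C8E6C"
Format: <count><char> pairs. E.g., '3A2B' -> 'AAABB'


Expanding each <count><char> pair:
  2C -> 'CC'
  8E -> 'EEEEEEEE'
  6C -> 'CCCCCC'

Decoded = CCEEEEEEEECCCCCC


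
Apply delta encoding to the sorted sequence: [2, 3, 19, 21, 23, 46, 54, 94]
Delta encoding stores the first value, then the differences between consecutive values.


First value: 2
Deltas:
  3 - 2 = 1
  19 - 3 = 16
  21 - 19 = 2
  23 - 21 = 2
  46 - 23 = 23
  54 - 46 = 8
  94 - 54 = 40


Delta encoded: [2, 1, 16, 2, 2, 23, 8, 40]


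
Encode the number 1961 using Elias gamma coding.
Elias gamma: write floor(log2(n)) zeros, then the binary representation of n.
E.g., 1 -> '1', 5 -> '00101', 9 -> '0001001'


num_bits = floor(log2(1961)) + 1 = 11
leading_zeros = num_bits - 1 = 10
binary(1961) = 11110101001

Elias gamma(1961) = '0000000000' + '11110101001' = 000000000011110101001 (21 bits)


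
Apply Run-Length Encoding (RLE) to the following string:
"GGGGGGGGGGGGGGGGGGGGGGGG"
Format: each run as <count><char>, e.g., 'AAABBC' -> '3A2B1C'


Scanning runs left to right:
  i=0: run of 'G' x 24 -> '24G'

RLE = 24G


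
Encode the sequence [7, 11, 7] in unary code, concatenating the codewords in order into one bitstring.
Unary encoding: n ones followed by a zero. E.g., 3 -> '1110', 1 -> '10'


Encode each number as n ones followed by a terminating 0:
  7 -> 11111110 (8 bits)
  11 -> 111111111110 (12 bits)
  7 -> 11111110 (8 bits)
Total length = 8 + 12 + 8 = 28 bits.

Unary([7, 11, 7]) = 1111111011111111111011111110 (28 bits)


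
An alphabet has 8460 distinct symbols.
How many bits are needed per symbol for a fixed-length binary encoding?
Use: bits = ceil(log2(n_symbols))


log2(8460) = 13.0464
Bracket: 2^13 = 8192 < 8460 <= 2^14 = 16384
So ceil(log2(8460)) = 14

bits = ceil(log2(8460)) = ceil(13.0464) = 14 bits


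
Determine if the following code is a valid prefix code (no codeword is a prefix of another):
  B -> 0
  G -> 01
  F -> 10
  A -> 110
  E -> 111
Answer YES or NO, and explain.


Checking each pair (does one codeword prefix another?):
  B='0' vs G='01': prefix -- VIOLATION

NO -- this is NOT a valid prefix code. B (0) is a prefix of G (01).


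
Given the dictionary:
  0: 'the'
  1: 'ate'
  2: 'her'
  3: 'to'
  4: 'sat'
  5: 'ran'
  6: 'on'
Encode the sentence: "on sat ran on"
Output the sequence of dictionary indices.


Look up each word in the dictionary:
  'on' -> 6
  'sat' -> 4
  'ran' -> 5
  'on' -> 6

Encoded: [6, 4, 5, 6]


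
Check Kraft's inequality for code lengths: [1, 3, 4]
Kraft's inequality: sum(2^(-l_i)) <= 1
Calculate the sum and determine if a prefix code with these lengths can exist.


Sum = 2^(-1) + 2^(-3) + 2^(-4)
    = 0.5 + 0.125 + 0.0625
    = 11/16 = 0.6875
Since 0.6875 <= 1, Kraft's inequality IS satisfied.
A prefix code with these lengths CAN exist.

Kraft sum = 0.6875. Satisfied.


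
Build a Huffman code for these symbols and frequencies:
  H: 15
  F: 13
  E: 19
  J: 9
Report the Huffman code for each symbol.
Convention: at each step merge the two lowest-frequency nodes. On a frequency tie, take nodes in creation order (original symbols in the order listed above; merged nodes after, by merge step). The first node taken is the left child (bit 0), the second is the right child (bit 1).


Huffman tree construction:
Step 1: Merge J(9) + F(13) = 22
Step 2: Merge H(15) + E(19) = 34
Step 3: Merge (J+F)(22) + (H+E)(34) = 56
Read each symbol's code off the tree from the root (left child = 0, right child = 1).

Codes:
  H: 10 (length 2)
  F: 01 (length 2)
  E: 11 (length 2)
  J: 00 (length 2)
Average code length: 112/56 = 2.0000 bits/symbol


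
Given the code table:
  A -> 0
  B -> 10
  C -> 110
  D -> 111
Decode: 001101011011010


Decoding:
0 -> A
0 -> A
110 -> C
10 -> B
110 -> C
110 -> C
10 -> B


Result: AACBCCB


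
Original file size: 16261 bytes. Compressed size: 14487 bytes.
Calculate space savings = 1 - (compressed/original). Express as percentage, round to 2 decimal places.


ratio = compressed/original = 14487/16261 = 0.890905
savings = 1 - ratio = 1 - 0.890905 = 0.109095
as a percentage: 0.109095 * 100 = 10.91%

Space savings = 1 - 14487/16261 = 10.91%


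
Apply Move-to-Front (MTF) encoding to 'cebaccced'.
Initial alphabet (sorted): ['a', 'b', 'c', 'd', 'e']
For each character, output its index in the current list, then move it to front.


MTF encoding:
'c': index 2 in ['a', 'b', 'c', 'd', 'e'] -> ['c', 'a', 'b', 'd', 'e']
'e': index 4 in ['c', 'a', 'b', 'd', 'e'] -> ['e', 'c', 'a', 'b', 'd']
'b': index 3 in ['e', 'c', 'a', 'b', 'd'] -> ['b', 'e', 'c', 'a', 'd']
'a': index 3 in ['b', 'e', 'c', 'a', 'd'] -> ['a', 'b', 'e', 'c', 'd']
'c': index 3 in ['a', 'b', 'e', 'c', 'd'] -> ['c', 'a', 'b', 'e', 'd']
'c': index 0 in ['c', 'a', 'b', 'e', 'd'] -> ['c', 'a', 'b', 'e', 'd']
'c': index 0 in ['c', 'a', 'b', 'e', 'd'] -> ['c', 'a', 'b', 'e', 'd']
'e': index 3 in ['c', 'a', 'b', 'e', 'd'] -> ['e', 'c', 'a', 'b', 'd']
'd': index 4 in ['e', 'c', 'a', 'b', 'd'] -> ['d', 'e', 'c', 'a', 'b']


Output: [2, 4, 3, 3, 3, 0, 0, 3, 4]


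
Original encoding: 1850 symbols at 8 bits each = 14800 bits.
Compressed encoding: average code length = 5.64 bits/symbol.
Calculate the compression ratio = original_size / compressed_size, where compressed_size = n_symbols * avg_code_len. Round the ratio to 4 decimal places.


original_size = n_symbols * orig_bits = 1850 * 8 = 14800 bits
compressed_size = n_symbols * avg_code_len = 1850 * 5.64 = 10434.0 bits
ratio = original_size / compressed_size = 14800 / 10434.0 = 1.4184

Compression ratio = 1.4184


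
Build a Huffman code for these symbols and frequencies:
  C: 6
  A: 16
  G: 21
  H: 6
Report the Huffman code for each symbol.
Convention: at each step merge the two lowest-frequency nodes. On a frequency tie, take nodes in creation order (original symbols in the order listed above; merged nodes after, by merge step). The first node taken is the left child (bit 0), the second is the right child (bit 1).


Huffman tree construction:
Step 1: Merge C(6) + H(6) = 12
Step 2: Merge (C+H)(12) + A(16) = 28
Step 3: Merge G(21) + ((C+H)+A)(28) = 49
Read each symbol's code off the tree from the root (left child = 0, right child = 1).

Codes:
  C: 100 (length 3)
  A: 11 (length 2)
  G: 0 (length 1)
  H: 101 (length 3)
Average code length: 89/49 = 1.8163 bits/symbol
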